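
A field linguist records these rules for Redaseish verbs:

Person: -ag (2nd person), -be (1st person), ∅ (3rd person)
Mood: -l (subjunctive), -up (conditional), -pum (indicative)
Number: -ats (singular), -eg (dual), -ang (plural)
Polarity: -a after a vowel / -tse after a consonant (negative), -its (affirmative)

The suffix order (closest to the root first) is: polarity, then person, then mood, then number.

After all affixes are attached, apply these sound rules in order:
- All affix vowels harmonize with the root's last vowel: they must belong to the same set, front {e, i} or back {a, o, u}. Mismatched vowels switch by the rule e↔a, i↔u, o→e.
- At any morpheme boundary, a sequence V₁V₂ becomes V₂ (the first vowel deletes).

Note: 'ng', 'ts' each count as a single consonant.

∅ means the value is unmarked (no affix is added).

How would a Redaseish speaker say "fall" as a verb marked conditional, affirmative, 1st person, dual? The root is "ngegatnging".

Attach polarity affirmative -its → ngegatngingits.
Attach person 1st person -be → ngegatngingitsbe.
Attach mood conditional -up → ngegatngingitsbeup.
Attach number dual -eg → ngegatngingitsbeupeg.
Apply vowel harmony: ngegatngingitsbeupeg → ngegatngingitsbeipeg.
Apply vowel deletion: ngegatngingitsbeipeg → ngegatngingitsbipeg.

ngegatngingitsbipeg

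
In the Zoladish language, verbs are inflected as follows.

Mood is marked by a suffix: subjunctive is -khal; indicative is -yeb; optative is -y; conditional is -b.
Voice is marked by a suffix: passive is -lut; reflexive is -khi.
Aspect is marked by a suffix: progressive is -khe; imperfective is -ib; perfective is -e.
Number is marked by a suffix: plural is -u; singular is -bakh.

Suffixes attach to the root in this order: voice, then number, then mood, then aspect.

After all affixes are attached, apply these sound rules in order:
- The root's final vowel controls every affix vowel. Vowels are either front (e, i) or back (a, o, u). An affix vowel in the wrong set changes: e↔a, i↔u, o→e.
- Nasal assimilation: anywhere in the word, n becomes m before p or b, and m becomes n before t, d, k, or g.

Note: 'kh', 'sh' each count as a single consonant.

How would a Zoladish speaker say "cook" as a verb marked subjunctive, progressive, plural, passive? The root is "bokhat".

Attach voice passive -lut → bokhatlut.
Attach number plural -u → bokhatlutu.
Attach mood subjunctive -khal → bokhatlutukhal.
Attach aspect progressive -khe → bokhatlutukhalkhe.
Apply vowel harmony: bokhatlutukhalkhe → bokhatlutukhalkha.
Nasal assimilation: no change.

bokhatlutukhalkha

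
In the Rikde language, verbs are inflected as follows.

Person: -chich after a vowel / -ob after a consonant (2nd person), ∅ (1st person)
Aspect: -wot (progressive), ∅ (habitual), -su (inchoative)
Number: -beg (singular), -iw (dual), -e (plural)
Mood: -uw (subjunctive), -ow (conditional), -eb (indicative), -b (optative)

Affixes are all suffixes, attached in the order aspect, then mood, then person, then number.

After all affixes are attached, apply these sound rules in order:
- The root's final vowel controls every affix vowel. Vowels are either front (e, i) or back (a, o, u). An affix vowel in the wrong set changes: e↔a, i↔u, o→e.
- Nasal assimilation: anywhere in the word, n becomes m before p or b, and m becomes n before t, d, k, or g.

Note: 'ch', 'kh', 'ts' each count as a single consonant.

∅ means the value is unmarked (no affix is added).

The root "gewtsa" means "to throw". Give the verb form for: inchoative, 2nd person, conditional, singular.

gewtsasuowobbag

Attach aspect inchoative -su → gewtsasu.
Attach mood conditional -ow → gewtsasuow.
Attach person 2nd person -ob (after consonant 'w') → gewtsasuowob.
Attach number singular -beg → gewtsasuowobbeg.
Apply vowel harmony: gewtsasuowobbeg → gewtsasuowobbag.
Nasal assimilation: no change.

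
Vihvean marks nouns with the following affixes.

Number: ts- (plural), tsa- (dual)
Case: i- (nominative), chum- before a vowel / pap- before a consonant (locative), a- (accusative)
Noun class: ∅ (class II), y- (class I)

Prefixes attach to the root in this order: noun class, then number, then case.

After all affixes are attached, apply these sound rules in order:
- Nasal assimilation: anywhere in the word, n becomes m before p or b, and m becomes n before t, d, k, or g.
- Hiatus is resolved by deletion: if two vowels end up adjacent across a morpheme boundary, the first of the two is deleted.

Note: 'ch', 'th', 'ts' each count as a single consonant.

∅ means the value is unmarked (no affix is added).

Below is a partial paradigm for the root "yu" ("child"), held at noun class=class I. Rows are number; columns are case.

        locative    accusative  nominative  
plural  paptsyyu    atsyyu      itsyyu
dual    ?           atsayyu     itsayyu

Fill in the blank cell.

paptsayyu

Attach noun class class I y- → yyu.
Attach number dual tsa- → tsayyu.
Attach case locative pap- (before consonant 'ts') → paptsayyu.
Nasal assimilation: no change.
Vowel deletion: no change.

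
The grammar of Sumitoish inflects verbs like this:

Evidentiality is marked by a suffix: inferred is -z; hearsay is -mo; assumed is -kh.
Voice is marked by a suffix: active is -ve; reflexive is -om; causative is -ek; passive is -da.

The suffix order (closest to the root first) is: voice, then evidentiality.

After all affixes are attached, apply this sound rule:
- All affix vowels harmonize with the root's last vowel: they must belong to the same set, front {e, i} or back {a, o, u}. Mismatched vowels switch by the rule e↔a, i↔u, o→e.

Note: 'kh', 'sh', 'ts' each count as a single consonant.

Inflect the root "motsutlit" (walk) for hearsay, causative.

Attach voice causative -ek → motsutlitek.
Attach evidentiality hearsay -mo → motsutlitekmo.
Apply vowel harmony: motsutlitekmo → motsutlitekme.

motsutlitekme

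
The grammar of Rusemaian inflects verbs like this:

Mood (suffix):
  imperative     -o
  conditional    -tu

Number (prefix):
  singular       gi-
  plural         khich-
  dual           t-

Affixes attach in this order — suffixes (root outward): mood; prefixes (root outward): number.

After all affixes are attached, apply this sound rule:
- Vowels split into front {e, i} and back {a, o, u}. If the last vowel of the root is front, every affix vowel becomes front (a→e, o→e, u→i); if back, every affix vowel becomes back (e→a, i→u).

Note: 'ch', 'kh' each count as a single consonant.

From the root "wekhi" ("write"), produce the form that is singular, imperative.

giwekhie

Attach mood imperative -o → wekhio.
Attach number singular gi- → giwekhio.
Apply vowel harmony: giwekhio → giwekhie.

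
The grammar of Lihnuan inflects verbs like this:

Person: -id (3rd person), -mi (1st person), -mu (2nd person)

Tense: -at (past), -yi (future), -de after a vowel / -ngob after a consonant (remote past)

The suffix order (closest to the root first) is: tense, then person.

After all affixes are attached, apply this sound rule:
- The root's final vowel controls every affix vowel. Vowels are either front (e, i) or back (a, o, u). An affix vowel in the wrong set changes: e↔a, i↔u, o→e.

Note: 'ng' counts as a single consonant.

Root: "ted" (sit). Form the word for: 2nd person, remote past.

Attach tense remote past -ngob (after consonant 'd') → tedngob.
Attach person 2nd person -mu → tedngobmu.
Apply vowel harmony: tedngobmu → tedngebmi.

tedngebmi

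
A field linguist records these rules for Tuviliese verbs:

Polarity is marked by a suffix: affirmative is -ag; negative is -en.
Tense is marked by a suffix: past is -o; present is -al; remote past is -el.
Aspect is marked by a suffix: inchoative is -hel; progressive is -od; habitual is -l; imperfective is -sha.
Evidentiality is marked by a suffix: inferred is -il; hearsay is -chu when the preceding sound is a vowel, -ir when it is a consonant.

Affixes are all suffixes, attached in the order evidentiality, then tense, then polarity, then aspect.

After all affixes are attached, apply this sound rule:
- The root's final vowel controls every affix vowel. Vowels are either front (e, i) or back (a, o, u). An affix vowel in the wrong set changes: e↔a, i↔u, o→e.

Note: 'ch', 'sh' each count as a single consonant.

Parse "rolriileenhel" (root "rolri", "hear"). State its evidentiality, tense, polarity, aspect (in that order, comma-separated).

inferred, past, negative, inchoative

Segment: rolri-il-o-en-hel.
evidentiality: -il → inferred.
tense: -o → past.
polarity: -en → negative.
aspect: -hel → inchoative.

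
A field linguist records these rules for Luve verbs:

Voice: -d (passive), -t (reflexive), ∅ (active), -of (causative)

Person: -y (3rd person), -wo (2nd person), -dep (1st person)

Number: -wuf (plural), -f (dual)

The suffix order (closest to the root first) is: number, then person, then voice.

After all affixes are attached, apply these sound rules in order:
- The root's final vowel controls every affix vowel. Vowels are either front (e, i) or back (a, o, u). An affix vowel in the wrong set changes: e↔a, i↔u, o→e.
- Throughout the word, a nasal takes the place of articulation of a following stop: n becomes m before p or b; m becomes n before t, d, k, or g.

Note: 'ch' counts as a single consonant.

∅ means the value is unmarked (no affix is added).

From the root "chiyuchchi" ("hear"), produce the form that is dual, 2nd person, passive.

Attach number dual -f → chiyuchchif.
Attach person 2nd person -wo → chiyuchchifwo.
Attach voice passive -d → chiyuchchifwod.
Apply vowel harmony: chiyuchchifwod → chiyuchchifwed.
Nasal assimilation: no change.

chiyuchchifwed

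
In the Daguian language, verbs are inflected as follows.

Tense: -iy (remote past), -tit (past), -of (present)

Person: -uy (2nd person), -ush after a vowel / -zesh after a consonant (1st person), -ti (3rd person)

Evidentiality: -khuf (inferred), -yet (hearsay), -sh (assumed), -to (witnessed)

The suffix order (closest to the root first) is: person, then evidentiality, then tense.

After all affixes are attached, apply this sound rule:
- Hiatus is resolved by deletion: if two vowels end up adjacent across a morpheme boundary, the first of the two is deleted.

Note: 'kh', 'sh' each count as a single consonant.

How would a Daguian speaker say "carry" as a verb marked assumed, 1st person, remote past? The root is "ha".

hushshiy

Attach person 1st person -ush (after vowel 'a') → haush.
Attach evidentiality assumed -sh → haushsh.
Attach tense remote past -iy → haushshiy.
Apply vowel deletion: haushshiy → hushshiy.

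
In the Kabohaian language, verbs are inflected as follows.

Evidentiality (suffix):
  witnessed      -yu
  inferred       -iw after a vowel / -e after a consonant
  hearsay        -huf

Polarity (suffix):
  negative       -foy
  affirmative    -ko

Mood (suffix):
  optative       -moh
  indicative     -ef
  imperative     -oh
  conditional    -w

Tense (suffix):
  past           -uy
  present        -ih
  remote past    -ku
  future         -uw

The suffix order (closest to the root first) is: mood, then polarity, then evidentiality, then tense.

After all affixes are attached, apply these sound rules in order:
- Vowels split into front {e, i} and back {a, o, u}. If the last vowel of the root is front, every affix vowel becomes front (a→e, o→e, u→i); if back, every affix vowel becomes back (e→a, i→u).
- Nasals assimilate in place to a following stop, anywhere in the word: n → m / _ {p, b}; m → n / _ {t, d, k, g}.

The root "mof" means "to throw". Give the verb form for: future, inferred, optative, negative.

mofmohfoyauw

Attach mood optative -moh → mofmoh.
Attach polarity negative -foy → mofmohfoy.
Attach evidentiality inferred -e (after consonant 'y') → mofmohfoye.
Attach tense future -uw → mofmohfoyeuw.
Apply vowel harmony: mofmohfoyeuw → mofmohfoyauw.
Nasal assimilation: no change.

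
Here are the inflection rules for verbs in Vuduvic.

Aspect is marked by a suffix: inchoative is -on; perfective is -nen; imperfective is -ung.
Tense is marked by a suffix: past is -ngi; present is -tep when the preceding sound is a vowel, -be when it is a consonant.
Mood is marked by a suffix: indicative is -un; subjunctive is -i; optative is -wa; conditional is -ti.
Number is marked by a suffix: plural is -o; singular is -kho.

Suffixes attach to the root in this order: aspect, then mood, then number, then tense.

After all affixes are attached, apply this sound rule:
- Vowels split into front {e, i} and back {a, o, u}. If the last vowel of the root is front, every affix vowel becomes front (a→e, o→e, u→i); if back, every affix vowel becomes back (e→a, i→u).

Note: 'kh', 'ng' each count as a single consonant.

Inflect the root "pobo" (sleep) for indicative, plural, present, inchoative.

poboonunotap

Attach aspect inchoative -on → poboon.
Attach mood indicative -un → poboonun.
Attach number plural -o → poboonuno.
Attach tense present -tep (after vowel 'o') → poboonunotep.
Apply vowel harmony: poboonunotep → poboonunotap.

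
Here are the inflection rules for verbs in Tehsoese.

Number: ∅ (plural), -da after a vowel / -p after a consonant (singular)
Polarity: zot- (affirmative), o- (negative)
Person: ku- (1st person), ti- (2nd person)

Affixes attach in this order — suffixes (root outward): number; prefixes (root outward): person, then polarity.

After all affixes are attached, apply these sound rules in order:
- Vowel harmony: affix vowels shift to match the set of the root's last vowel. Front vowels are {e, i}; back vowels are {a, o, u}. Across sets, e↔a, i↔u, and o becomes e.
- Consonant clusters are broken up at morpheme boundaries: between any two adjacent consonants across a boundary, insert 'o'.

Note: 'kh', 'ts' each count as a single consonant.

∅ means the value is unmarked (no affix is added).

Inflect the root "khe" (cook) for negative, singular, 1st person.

Attach person 1st person ku- → kukhe.
Attach polarity negative o- → okukhe.
Attach number singular -da (after vowel 'e') → okukheda.
Apply vowel harmony: okukheda → ekikhede.
Epenthesis: no change.

ekikhede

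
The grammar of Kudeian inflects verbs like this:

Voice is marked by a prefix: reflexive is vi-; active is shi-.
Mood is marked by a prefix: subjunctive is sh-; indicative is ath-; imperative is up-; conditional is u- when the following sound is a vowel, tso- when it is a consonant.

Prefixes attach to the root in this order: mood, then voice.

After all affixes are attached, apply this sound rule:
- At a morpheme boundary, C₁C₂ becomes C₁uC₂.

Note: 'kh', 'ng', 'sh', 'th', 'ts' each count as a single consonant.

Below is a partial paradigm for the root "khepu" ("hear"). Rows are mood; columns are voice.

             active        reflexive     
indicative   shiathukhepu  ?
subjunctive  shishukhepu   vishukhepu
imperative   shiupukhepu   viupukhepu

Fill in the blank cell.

viathukhepu

Attach mood indicative ath- → athkhepu.
Attach voice reflexive vi- → viathkhepu.
Apply epenthesis: viathkhepu → viathukhepu.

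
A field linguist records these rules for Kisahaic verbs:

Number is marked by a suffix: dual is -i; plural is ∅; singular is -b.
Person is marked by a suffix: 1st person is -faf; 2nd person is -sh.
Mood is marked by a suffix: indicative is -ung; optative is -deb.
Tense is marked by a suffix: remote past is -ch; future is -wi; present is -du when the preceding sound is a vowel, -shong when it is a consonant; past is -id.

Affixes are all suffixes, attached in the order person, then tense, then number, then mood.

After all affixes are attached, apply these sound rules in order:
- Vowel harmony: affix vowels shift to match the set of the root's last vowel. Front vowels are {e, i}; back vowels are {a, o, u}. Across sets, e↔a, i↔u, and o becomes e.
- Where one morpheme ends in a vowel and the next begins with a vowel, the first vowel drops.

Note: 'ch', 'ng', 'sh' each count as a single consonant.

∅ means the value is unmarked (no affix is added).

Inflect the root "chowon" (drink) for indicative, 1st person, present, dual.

chowonfafshongung

Attach person 1st person -faf → chowonfaf.
Attach tense present -shong (after consonant 'f') → chowonfafshong.
Attach number dual -i → chowonfafshongi.
Attach mood indicative -ung → chowonfafshongiung.
Apply vowel harmony: chowonfafshongiung → chowonfafshonguung.
Apply vowel deletion: chowonfafshonguung → chowonfafshongung.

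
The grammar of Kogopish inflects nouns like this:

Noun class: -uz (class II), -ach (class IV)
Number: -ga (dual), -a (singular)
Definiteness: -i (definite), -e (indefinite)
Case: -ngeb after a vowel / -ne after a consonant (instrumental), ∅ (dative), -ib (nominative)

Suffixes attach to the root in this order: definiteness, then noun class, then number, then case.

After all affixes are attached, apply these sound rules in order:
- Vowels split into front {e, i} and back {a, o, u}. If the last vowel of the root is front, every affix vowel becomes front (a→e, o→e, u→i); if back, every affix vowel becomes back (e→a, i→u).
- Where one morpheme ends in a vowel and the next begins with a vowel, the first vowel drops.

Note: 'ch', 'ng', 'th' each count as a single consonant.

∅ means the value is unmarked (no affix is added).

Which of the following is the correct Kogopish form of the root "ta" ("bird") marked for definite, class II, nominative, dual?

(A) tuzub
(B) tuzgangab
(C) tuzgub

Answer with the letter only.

Attach definiteness definite -i → tai.
Attach noun class class II -uz → taiuz.
Attach number dual -ga → taiuzga.
Attach case nominative -ib → taiuzgaib.
Apply vowel harmony: taiuzgaib → tauuzgaub.
Apply vowel deletion: tauuzgaub → tuzgub.
So the correct form is tuzgub, option (C).
(B) tuzgangab is wrong: it uses instrumental instead of nominative for case.
(A) tuzub is wrong: it uses singular instead of dual for number.

C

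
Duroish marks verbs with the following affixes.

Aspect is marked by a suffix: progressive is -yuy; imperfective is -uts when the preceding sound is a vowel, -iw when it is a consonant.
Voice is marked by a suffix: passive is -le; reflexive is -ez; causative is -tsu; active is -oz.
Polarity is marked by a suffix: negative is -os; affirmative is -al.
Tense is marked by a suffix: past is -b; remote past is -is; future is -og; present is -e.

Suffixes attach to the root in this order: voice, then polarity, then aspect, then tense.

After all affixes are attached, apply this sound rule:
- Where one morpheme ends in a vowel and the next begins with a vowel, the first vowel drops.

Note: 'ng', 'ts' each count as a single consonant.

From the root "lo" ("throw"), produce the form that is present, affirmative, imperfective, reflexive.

Attach voice reflexive -ez → loez.
Attach polarity affirmative -al → loezal.
Attach aspect imperfective -iw (after consonant 'l') → loezaliw.
Attach tense present -e → loezaliwe.
Apply vowel deletion: loezaliwe → lezaliwe.

lezaliwe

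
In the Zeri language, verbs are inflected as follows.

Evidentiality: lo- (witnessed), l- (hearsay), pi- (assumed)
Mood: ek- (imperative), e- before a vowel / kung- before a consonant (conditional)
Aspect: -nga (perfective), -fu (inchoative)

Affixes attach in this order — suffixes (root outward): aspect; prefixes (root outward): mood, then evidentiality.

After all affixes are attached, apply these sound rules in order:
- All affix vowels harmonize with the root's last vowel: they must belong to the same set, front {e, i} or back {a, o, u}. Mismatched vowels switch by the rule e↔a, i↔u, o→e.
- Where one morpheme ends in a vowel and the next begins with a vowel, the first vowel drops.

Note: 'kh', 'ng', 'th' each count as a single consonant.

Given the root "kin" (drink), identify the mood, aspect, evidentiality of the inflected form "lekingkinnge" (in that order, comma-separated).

Segment: lo-kung-kin-nga.
mood: e/kung- → conditional.
aspect: -nga → perfective.
evidentiality: lo- → witnessed.

conditional, perfective, witnessed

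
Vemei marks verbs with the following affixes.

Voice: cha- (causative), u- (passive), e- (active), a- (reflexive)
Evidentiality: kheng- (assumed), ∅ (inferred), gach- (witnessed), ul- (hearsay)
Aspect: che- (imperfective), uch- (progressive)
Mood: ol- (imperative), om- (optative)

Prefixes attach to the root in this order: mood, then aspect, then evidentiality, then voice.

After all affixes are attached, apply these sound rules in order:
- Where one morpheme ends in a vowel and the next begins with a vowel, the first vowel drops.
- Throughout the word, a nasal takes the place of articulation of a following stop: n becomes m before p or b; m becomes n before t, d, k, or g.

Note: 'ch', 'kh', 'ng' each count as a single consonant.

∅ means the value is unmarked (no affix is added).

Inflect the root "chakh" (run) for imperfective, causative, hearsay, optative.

Attach mood optative om- → omchakh.
Attach aspect imperfective che- → cheomchakh.
Attach evidentiality hearsay ul- → ulcheomchakh.
Attach voice causative cha- → chaulcheomchakh.
Apply vowel deletion: chaulcheomchakh → chulchomchakh.
Nasal assimilation: no change.

chulchomchakh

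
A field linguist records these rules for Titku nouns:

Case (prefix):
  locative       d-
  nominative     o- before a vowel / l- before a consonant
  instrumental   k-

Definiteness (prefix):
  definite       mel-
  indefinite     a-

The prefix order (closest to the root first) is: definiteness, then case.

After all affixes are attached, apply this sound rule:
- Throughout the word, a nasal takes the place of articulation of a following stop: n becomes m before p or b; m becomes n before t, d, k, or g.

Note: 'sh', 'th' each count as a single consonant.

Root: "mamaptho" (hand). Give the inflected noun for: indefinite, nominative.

oamamaptho

Attach definiteness indefinite a- → amamaptho.
Attach case nominative o- (before vowel 'a') → oamamaptho.
Nasal assimilation: no change.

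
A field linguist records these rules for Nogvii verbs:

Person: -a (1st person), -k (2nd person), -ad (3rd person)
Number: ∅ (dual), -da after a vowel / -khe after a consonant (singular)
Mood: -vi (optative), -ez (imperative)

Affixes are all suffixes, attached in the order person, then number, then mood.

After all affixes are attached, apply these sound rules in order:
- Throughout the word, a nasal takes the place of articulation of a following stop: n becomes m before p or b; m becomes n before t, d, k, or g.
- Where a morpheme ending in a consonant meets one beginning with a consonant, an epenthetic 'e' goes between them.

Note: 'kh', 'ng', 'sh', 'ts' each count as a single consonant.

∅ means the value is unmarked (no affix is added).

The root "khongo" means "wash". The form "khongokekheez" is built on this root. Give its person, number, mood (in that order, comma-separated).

2nd person, singular, imperative

Segment: khongo-k-khe-ez.
person: -k → 2nd person.
number: -da/khe → singular.
mood: -ez → imperative.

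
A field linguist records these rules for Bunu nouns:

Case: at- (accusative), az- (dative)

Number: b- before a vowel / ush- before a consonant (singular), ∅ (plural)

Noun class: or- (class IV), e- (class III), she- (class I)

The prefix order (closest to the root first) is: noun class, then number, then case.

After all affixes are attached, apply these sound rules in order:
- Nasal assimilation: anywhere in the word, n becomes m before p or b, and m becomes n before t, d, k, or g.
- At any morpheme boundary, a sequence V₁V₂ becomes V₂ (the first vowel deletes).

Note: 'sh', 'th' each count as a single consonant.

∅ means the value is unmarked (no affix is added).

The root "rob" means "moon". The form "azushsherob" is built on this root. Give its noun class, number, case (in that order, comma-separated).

class I, singular, dative

Segment: az-ush-she-rob.
noun class: she- → class I.
number: b/ush- → singular.
case: az- → dative.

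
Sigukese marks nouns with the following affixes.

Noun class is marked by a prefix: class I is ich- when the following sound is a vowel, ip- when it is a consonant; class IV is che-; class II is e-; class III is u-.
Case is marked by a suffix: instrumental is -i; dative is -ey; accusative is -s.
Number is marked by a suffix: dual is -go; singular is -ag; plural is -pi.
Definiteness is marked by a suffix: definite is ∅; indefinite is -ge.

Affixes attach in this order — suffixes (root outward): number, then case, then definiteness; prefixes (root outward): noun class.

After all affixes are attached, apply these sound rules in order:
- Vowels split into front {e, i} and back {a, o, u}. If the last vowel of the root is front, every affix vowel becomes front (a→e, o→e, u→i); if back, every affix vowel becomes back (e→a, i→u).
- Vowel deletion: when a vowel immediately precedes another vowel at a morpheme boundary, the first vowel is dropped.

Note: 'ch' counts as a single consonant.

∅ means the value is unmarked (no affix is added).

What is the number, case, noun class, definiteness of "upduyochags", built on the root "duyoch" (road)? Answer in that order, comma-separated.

Segment: ip-duyoch-ag-s.
number: -ag → singular.
case: -s → accusative.
noun class: ich/ip- → class I.
definiteness: ∅ → definite.

singular, accusative, class I, definite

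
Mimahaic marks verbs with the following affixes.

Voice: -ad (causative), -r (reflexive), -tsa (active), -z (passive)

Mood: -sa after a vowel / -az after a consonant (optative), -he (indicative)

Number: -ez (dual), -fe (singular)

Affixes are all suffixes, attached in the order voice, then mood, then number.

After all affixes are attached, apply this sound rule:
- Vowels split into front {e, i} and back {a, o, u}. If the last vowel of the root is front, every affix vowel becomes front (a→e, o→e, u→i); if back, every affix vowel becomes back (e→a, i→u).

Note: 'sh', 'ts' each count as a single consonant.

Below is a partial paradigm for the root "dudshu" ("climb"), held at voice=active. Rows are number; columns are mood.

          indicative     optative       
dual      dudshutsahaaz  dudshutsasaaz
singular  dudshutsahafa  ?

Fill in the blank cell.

Attach voice active -tsa → dudshutsa.
Attach mood optative -sa (after vowel 'a') → dudshutsasa.
Attach number singular -fe → dudshutsasafe.
Apply vowel harmony: dudshutsasafe → dudshutsasafa.

dudshutsasafa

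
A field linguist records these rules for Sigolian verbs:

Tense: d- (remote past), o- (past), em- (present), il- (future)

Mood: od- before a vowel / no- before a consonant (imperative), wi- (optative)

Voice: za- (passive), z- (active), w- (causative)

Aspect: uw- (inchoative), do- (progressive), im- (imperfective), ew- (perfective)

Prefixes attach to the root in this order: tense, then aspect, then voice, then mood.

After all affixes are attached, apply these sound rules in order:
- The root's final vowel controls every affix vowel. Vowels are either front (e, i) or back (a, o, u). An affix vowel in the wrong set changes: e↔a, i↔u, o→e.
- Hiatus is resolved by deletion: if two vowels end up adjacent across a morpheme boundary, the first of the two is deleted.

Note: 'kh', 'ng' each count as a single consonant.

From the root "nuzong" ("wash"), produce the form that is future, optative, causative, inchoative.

Attach tense future il- → ilnuzong.
Attach aspect inchoative uw- → uwilnuzong.
Attach voice causative w- → wuwilnuzong.
Attach mood optative wi- → wiwuwilnuzong.
Apply vowel harmony: wiwuwilnuzong → wuwuwulnuzong.
Vowel deletion: no change.

wuwuwulnuzong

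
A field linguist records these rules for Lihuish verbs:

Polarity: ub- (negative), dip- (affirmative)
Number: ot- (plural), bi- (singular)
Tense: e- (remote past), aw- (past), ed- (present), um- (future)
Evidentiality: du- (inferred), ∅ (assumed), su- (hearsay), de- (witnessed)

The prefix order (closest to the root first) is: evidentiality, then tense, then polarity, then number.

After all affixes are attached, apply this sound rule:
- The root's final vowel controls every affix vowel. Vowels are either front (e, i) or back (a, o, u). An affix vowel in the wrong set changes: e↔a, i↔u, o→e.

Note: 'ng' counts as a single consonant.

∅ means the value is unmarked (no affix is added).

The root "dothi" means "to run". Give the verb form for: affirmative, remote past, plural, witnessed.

Attach evidentiality witnessed de- → dedothi.
Attach tense remote past e- → ededothi.
Attach polarity affirmative dip- → dipededothi.
Attach number plural ot- → otdipededothi.
Apply vowel harmony: otdipededothi → etdipededothi.

etdipededothi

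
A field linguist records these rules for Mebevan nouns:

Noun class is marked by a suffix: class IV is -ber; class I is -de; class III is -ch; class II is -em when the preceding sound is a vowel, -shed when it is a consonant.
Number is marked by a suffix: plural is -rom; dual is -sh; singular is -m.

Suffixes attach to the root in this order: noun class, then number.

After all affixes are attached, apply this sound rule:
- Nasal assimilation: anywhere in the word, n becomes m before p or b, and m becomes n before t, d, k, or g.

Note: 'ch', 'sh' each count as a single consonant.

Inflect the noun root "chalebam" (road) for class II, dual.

Attach noun class class II -shed (after consonant 'm') → chalebamshed.
Attach number dual -sh → chalebamshedsh.
Nasal assimilation: no change.

chalebamshedsh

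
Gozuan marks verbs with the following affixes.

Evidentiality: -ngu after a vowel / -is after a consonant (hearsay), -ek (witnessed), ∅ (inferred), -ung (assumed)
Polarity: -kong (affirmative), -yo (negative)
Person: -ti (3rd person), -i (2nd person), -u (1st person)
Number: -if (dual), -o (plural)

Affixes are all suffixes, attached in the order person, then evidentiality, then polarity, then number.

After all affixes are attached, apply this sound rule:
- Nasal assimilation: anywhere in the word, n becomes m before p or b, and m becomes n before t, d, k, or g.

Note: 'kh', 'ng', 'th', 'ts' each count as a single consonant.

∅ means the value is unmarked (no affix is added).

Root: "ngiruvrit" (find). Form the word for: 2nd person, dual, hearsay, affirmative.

Attach person 2nd person -i → ngiruvriti.
Attach evidentiality hearsay -ngu (after vowel 'i') → ngiruvritingu.
Attach polarity affirmative -kong → ngiruvritingukong.
Attach number dual -if → ngiruvritingukongif.
Nasal assimilation: no change.

ngiruvritingukongif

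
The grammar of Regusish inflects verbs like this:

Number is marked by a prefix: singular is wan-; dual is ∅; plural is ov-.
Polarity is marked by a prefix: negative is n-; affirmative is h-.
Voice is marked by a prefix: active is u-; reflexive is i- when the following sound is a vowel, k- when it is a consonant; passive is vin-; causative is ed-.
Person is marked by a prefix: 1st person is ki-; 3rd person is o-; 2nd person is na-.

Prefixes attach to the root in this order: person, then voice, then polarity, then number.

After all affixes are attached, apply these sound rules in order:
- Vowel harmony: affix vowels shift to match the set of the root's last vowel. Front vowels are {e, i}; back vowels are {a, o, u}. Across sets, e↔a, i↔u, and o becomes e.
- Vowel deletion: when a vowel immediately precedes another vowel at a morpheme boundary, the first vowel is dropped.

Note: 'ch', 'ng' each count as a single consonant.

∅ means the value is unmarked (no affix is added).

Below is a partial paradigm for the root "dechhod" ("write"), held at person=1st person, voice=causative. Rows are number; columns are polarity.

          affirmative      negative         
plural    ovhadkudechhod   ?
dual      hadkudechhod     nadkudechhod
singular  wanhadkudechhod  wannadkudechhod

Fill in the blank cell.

ovnadkudechhod

Attach person 1st person ki- → kidechhod.
Attach voice causative ed- → edkidechhod.
Attach polarity negative n- → nedkidechhod.
Attach number plural ov- → ovnedkidechhod.
Apply vowel harmony: ovnedkidechhod → ovnadkudechhod.
Vowel deletion: no change.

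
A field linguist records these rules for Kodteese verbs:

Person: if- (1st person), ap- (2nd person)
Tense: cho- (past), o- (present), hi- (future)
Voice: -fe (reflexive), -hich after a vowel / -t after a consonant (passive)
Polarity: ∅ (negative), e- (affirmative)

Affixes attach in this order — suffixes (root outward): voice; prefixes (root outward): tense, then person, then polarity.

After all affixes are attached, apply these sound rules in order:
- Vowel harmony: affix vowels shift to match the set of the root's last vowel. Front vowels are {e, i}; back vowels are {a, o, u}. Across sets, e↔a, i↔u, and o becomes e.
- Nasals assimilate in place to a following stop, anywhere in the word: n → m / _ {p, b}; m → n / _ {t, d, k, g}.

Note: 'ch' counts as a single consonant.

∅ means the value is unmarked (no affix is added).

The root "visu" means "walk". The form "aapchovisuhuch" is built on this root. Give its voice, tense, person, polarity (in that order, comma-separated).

Segment: e-ap-cho-visu-hich.
voice: -hich/t → passive.
tense: cho- → past.
person: ap- → 2nd person.
polarity: e- → affirmative.

passive, past, 2nd person, affirmative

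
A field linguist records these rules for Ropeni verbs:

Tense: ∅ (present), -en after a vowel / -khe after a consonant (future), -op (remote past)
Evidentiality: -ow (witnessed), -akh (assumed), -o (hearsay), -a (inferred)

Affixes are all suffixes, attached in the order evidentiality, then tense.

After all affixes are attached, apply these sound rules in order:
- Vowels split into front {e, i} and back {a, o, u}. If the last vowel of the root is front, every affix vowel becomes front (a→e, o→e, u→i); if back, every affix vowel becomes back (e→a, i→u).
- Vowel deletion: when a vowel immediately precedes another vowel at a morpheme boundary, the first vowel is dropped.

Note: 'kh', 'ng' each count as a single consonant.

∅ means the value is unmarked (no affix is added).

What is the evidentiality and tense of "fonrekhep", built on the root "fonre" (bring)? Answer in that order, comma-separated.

assumed, remote past

Segment: fonre-akh-op.
evidentiality: -akh → assumed.
tense: -op → remote past.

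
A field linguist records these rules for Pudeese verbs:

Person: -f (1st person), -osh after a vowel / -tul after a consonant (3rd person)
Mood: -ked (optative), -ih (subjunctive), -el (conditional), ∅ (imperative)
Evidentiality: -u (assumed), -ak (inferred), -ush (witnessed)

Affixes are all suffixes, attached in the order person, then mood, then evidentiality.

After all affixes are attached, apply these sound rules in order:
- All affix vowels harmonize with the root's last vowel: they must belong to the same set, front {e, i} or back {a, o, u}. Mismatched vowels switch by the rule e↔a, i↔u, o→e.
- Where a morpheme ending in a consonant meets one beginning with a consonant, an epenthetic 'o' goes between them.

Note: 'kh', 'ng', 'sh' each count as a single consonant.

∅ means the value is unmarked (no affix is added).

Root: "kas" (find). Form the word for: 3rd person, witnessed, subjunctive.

Attach person 3rd person -tul (after consonant 's') → kastul.
Attach mood subjunctive -ih → kastulih.
Attach evidentiality witnessed -ush → kastulihush.
Apply vowel harmony: kastulihush → kastuluhush.
Apply epenthesis: kastuluhush → kasotuluhush.

kasotuluhush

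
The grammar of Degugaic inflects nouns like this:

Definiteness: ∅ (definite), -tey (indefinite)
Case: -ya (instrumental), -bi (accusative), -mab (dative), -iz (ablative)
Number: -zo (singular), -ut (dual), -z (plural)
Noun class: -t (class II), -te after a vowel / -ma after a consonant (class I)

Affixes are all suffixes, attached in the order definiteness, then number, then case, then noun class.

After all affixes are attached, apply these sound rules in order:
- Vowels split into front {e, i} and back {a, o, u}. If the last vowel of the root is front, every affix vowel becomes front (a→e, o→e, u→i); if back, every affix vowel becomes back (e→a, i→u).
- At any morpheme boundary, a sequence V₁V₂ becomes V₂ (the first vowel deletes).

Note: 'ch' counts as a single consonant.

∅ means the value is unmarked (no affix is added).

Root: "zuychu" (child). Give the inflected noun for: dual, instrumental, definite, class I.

definiteness = definite: zero marking, form stays zuychu.
Attach number dual -ut → zuychuut.
Attach case instrumental -ya → zuychuutya.
Attach noun class class I -te (after vowel 'a') → zuychuutyate.
Apply vowel harmony: zuychuutyate → zuychuutyata.
Apply vowel deletion: zuychuutyata → zuychutyata.

zuychutyata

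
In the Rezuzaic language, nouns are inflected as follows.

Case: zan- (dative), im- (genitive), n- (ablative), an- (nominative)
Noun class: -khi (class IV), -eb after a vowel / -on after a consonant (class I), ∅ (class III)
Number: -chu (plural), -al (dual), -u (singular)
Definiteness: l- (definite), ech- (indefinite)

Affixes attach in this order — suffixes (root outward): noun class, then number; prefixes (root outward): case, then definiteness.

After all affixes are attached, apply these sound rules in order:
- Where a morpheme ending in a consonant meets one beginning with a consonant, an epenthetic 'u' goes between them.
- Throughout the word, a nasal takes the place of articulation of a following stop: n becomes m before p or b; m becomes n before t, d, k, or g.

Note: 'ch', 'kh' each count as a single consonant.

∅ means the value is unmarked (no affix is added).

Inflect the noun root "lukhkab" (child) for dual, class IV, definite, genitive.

limulukhkabukhial

Attach noun class class IV -khi → lukhkabkhi.
Attach case genitive im- → imlukhkabkhi.
Attach definiteness definite l- → limlukhkabkhi.
Attach number dual -al → limlukhkabkhial.
Apply epenthesis: limlukhkabkhial → limulukhkabukhial.
Nasal assimilation: no change.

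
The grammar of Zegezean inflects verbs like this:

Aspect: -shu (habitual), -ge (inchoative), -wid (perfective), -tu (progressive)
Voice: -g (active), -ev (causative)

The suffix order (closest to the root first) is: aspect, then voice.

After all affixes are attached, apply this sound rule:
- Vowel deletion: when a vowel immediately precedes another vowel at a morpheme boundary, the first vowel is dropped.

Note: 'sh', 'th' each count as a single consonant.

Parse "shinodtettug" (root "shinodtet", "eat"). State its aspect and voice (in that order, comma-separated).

Segment: shinodtet-tu-g.
aspect: -tu → progressive.
voice: -g → active.

progressive, active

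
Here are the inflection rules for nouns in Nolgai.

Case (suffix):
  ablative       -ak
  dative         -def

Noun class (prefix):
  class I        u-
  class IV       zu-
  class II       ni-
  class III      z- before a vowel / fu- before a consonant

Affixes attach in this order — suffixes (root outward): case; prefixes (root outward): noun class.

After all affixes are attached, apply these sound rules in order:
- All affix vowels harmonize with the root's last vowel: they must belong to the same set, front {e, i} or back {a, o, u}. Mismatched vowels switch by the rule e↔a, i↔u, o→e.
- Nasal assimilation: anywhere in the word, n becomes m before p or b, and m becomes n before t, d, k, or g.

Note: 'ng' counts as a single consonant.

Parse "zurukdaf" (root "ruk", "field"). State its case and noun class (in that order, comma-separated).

dative, class IV

Segment: zu-ruk-def.
case: -def → dative.
noun class: zu- → class IV.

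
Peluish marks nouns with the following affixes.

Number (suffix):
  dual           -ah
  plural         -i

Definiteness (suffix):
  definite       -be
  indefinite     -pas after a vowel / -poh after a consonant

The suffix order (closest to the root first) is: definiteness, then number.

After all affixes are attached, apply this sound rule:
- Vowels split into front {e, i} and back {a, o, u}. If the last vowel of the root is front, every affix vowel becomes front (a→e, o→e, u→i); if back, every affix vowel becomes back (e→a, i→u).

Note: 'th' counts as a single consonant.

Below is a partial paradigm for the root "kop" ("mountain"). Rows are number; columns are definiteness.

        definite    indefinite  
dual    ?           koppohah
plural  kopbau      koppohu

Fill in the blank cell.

Attach definiteness definite -be → kopbe.
Attach number dual -ah → kopbeah.
Apply vowel harmony: kopbeah → kopbaah.

kopbaah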